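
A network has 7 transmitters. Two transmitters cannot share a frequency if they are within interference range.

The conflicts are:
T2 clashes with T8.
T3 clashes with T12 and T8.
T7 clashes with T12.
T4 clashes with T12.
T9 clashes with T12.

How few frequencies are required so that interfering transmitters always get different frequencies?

2

T3 and T8 conflict, so at least 2 frequencies are needed.
2 frequencies suffice: T2=2, T3=2, T7=2, T4=2, T9=2, T12=1, T8=1. Each listed conflict is separated.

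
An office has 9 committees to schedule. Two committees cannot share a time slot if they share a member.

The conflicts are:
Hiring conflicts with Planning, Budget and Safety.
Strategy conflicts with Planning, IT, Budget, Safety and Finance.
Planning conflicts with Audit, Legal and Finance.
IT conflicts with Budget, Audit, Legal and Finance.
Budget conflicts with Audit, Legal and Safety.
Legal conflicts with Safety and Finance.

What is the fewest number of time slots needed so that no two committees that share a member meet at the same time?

Strategy, Planning, Finance are mutually in conflict, so at least 3 time slots are needed.
3 time slots suffice: time slot 1 → {Budget, Finance}; time slot 2 → {Planning, IT, Safety}; time slot 3 → {Hiring, Strategy, Audit, Legal}. Each listed conflict is separated.

3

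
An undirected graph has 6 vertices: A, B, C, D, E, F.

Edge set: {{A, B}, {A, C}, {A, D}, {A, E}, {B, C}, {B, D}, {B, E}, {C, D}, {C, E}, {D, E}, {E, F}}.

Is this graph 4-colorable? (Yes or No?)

No

A, B, C, D, E are mutually adjacent (a clique of size 5), so at least 5 colors are needed.
So 4 colors are not enough.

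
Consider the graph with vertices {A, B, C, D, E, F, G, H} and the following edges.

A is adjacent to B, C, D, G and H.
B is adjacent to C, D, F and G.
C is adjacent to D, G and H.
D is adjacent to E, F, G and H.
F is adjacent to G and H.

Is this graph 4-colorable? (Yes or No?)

No

A, B, C, D, G are pairwise adjacent (a clique of size 5), so at least 5 colors are needed.
So 4 colors are not enough.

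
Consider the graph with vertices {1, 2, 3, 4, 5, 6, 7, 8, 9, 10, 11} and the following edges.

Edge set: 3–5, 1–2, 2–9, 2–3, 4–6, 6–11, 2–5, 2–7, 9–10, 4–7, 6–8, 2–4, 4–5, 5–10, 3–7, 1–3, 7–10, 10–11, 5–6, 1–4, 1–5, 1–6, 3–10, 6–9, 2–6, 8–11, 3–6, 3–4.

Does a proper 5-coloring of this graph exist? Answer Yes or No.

No

1, 2, 3, 4, 5, 6 are mutually adjacent (a clique of size 6), so at least 6 colors are needed.
So 5 colors are not enough.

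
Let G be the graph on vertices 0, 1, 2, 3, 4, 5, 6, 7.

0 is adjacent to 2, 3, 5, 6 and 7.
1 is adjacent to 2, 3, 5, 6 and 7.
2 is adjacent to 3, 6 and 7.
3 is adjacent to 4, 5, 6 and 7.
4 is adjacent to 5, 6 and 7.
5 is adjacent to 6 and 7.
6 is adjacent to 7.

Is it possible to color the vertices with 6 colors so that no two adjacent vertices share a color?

The chromatic number is 5. 0, 3, 5, 6, 7 form a clique, so at least 5 colors are needed.
5 colors suffice: color red → {3}; color blue → {6}; color green → {7}; color yellow → {2, 5}; color purple → {0, 1, 4}.
Since 6 ≥ 5, a proper 6-coloring certainly exists.

Yes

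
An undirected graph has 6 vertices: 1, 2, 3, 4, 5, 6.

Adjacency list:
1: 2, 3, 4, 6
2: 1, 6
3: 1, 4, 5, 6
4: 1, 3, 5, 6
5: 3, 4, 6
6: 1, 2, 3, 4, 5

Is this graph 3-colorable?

No

3, 4, 5, 6 form a clique, so at least 4 colors are needed.
So 3 colors are not enough.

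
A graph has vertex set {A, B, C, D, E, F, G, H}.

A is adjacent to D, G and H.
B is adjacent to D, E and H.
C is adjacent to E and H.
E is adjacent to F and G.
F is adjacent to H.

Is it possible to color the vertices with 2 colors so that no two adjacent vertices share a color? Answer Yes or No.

No

The cycle D-B-E-G-A-D has odd length 5, so it cannot be 2-colored; at least 3 colors are needed.
So 2 colors are not enough.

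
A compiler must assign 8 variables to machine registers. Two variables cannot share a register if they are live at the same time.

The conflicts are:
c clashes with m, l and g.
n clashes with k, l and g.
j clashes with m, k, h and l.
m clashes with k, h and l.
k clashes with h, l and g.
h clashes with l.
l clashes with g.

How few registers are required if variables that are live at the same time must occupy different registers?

j, m, k, h, l are mutually in conflict, so at least 5 registers are needed.
5 registers suffice: register 1 → {l}; register 2 → {c, k}; register 3 → {m, g}; register 4 → {n, j}; register 5 → {h}. Every pair that conflicts lands in different registers.

5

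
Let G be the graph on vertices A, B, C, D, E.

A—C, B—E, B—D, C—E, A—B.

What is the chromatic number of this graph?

C and E are adjacent, so at least 2 colors are needed.
One proper 2-coloring: A=2, B=1, C=1, D=2, E=2. Every edge joins two different colors.

2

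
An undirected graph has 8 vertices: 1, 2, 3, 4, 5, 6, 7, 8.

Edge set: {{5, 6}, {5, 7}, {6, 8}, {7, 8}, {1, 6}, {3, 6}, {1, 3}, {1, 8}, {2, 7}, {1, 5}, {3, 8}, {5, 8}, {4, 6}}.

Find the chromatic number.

1, 5, 6, 8 form a clique, so at least 4 colors are needed.
A valid assignment using 4 colors: 1=c, 2=b, 3=d, 4=b, 5=d, 6=a, 7=a, 8=b. No two adjacent vertices share a color.

4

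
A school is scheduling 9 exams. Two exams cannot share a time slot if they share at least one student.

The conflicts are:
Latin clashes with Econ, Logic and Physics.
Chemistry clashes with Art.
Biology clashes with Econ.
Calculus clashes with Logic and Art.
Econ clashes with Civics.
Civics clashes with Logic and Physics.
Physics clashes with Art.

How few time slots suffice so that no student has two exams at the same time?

3

The cycle Calculus-Logic-Latin-Physics-Art-Calculus has odd length 5, so it cannot be 2-colored; at least 3 time slots are needed.
Using 3 time slots: Latin=2, Chemistry=2, Biology=2, Calculus=2, Econ=1, Civics=2, Logic=1, Physics=3, Art=1. Every pair that conflicts lands in different time slots.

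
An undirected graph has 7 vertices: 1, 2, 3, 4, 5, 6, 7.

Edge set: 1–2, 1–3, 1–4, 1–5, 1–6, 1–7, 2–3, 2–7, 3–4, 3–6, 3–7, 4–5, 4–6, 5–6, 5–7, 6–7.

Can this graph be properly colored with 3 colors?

1, 2, 3, 7 form a clique, so at least 4 colors are needed.
So 3 colors are not enough.

No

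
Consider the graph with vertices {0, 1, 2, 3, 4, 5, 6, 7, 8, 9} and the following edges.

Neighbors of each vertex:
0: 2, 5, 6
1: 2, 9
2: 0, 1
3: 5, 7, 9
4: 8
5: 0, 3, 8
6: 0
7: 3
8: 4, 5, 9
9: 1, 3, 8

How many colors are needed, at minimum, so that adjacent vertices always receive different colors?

4 and 8 are adjacent, so at least 2 colors are needed.
A valid assignment using 2 colors: 0=b, 1=b, 2=a, 3=b, 4=a, 5=a, 6=a, 7=a, 8=b, 9=a. Each edge has distinct colors on its endpoints.

2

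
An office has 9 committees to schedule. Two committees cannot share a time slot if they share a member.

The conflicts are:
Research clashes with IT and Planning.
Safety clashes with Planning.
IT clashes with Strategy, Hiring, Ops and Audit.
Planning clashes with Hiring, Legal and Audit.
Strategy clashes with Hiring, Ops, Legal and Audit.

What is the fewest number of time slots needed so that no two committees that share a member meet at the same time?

IT, Strategy, Hiring are mutually in conflict, so at least 3 time slots are needed.
Using 3 time slots: Research=2, Safety=2, IT=1, Planning=1, Strategy=2, Hiring=3, Ops=3, Legal=3, Audit=3. Every pair that conflicts lands in different time slots.

3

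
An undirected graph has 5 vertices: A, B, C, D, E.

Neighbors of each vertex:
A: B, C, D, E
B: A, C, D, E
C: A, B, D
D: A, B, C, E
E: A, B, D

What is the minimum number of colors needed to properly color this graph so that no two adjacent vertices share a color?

4

A, B, D, E are pairwise adjacent (a clique of size 4), so at least 4 colors are needed.
4 colors suffice: A=3, B=1, C=4, D=2, E=4. Each edge has distinct colors on its endpoints.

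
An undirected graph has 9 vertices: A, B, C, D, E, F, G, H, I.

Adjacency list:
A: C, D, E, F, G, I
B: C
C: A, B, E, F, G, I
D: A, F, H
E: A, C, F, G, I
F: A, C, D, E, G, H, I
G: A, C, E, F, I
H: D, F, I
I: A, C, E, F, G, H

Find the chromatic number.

6

A, C, E, F, G, I form a clique, so at least 6 colors are needed.
6 colors suffice: color 1 → {B, F}; color 2 → {C, D}; color 3 → {A, H}; color 4 → {I}; color 5 → {G}; color 6 → {E}. Each edge has distinct colors on its endpoints.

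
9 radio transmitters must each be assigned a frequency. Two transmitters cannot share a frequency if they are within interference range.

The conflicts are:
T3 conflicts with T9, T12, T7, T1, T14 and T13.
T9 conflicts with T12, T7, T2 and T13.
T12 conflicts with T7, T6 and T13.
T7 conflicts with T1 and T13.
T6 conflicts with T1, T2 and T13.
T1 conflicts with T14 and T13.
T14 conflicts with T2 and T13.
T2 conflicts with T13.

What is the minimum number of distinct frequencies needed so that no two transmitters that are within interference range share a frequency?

5

T3, T9, T12, T7, T13 pairwise conflict, so at least 5 frequencies are needed.
5 frequencies suffice: frequency 1 → {T13}; frequency 2 → {T3, T2}; frequency 3 → {T9, T1}; frequency 4 → {T7, T6, T14}; frequency 5 → {T12}. Every pair that conflicts lands in different frequencies.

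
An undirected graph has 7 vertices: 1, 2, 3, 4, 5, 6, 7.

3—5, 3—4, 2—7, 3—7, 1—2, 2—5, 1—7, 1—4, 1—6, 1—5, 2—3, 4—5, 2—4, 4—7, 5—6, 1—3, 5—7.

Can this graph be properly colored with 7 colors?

Yes

The chromatic number is 6. 1, 2, 3, 4, 5, 7 are pairwise adjacent (a clique of size 6), so at least 6 colors are needed.
6 colors suffice: color red → {5}; color blue → {1}; color green → {4, 6}; color yellow → {3}; color purple → {7}; color orange → {2}.
Since 7 ≥ 6, a proper 7-coloring certainly exists.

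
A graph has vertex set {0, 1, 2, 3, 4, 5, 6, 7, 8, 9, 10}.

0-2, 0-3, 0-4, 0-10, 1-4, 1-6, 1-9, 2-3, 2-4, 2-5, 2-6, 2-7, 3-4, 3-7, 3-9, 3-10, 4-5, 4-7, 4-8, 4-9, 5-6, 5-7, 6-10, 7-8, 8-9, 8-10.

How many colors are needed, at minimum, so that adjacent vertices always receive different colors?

4

2, 4, 5, 7 are pairwise adjacent (a clique of size 4), so at least 4 colors are needed.
A valid assignment using 4 colors: 0=d, 1=b, 2=c, 3=b, 4=a, 5=b, 6=a, 7=d, 8=b, 9=c, 10=c. No two adjacent vertices share a color.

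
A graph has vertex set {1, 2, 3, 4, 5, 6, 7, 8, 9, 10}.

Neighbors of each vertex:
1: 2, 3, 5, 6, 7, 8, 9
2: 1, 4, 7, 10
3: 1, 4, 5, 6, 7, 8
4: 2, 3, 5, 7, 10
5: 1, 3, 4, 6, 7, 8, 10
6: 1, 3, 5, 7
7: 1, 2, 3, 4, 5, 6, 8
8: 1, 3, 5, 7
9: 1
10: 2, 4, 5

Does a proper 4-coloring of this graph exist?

No

1, 3, 5, 7, 8 are mutually adjacent (a clique of size 5), so at least 5 colors are needed.
So 4 colors are not enough.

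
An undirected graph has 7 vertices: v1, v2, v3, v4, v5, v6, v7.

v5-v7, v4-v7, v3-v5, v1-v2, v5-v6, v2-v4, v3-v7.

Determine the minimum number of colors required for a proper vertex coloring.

v3, v5, v7 are mutually adjacent, so at least 3 colors are needed.
A valid assignment using 3 colors: v1=1, v2=2, v3=3, v4=1, v5=1, v6=2, v7=2. Each edge has distinct colors on its endpoints.

3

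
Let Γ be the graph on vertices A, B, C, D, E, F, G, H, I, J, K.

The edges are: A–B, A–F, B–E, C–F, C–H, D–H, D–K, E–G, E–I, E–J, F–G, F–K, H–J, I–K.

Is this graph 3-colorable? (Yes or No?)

The chromatic number is 3. The cycle F-K-I-E-G-F has odd length 5, so it cannot be 2-colored; at least 3 colors are needed.
A valid assignment using 3 colors: A=blue, B=green, C=blue, D=green, E=red, F=red, G=blue, H=red, I=green, J=blue, K=blue.
That is already a proper 3-coloring.

Yes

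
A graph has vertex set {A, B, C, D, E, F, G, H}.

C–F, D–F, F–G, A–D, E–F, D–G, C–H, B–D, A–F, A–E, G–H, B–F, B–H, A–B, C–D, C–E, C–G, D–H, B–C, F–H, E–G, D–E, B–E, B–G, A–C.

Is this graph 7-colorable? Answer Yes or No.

The chromatic number is 6. A, B, C, D, E, F form a clique, so at least 6 colors are needed.
A valid assignment using 6 colors: A=6, B=4, C=1, D=3, E=5, F=2, G=6, H=5.
Since 7 ≥ 6, a proper 7-coloring certainly exists.

Yes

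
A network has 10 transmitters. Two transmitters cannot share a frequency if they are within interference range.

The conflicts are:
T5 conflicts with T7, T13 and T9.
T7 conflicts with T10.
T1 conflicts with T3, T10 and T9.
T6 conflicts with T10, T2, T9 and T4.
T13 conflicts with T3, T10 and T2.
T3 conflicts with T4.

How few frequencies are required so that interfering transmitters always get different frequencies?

The cycle T1-T9-T6-T4-T3-T1 has odd length 5, so it cannot be 2-colored; at least 3 frequencies are needed.
A valid assignment using 3 frequencies: T5=3, T7=1, T1=1, T6=1, T13=1, T3=2, T10=2, T2=2, T9=2, T4=3. Each listed conflict is separated.

3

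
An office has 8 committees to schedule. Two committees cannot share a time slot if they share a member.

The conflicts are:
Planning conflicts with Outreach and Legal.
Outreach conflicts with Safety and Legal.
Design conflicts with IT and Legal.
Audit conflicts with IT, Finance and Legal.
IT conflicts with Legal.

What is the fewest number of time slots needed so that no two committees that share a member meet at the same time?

3

Planning, Outreach, Legal pairwise conflict, so at least 3 time slots are needed.
Using 3 time slots: Planning=3, Outreach=2, Design=2, Safety=1, Audit=2, IT=3, Finance=1, Legal=1. No two conflicting committees share a time slot.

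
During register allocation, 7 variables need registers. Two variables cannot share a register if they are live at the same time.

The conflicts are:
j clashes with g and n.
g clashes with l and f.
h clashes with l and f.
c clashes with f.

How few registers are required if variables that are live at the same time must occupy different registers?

2

h and f conflict, so at least 2 registers are needed.
A valid assignment using 2 registers: j=1, g=2, h=2, l=1, c=2, n=2, f=1. No two conflicting variables share a register.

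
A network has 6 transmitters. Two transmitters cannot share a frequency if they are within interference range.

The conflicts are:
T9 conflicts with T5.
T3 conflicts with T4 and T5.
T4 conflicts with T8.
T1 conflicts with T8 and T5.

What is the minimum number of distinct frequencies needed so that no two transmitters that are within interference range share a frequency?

3

The cycle T3-T4-T8-T1-T5-T3 has odd length 5, so it cannot be 2-colored; at least 3 frequencies are needed.
3 frequencies suffice: frequency 1 → {T8, T5}; frequency 2 → {T9, T4, T1}; frequency 3 → {T3}. Every pair that conflicts lands in different frequencies.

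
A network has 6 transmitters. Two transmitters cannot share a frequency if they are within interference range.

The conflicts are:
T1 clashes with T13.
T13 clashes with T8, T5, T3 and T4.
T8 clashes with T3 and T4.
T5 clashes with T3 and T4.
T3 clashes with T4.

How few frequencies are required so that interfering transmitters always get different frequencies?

4

T13, T5, T3, T4 all conflict with each other, so at least 4 frequencies are needed.
Using 4 frequencies: T1=2, T13=1, T8=4, T5=4, T3=2, T4=3. Every pair that conflicts lands in different frequencies.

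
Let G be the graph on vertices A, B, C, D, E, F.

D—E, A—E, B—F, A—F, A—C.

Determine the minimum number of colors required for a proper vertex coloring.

A and E are adjacent, so at least 2 colors are needed.
One proper 2-coloring: A=1, B=1, C=2, D=1, E=2, F=2. No two adjacent vertices share a color.

2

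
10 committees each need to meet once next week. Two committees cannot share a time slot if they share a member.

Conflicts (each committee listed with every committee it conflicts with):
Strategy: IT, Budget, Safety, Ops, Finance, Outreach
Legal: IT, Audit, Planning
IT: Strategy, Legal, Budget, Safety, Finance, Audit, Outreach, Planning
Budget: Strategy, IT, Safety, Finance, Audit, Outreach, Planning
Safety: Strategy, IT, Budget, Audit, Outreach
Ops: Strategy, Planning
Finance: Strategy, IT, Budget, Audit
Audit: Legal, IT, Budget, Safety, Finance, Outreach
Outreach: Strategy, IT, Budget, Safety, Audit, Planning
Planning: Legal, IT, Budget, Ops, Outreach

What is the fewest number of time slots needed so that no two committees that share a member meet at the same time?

5

Strategy, IT, Budget, Safety, Outreach pairwise conflict, so at least 5 time slots are needed.
5 time slots suffice: time slot 1 → {IT, Ops}; time slot 2 → {Legal, Budget}; time slot 3 → {Finance, Outreach}; time slot 4 → {Strategy, Audit, Planning}; time slot 5 → {Safety}. Every pair that conflicts lands in different time slots.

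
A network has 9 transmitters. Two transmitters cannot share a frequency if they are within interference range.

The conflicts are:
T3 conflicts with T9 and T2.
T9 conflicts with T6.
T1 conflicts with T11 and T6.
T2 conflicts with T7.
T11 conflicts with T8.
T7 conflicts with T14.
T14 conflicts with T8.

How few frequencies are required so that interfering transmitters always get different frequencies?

3

The cycle T1-T6-T9-T3-T2-T7-T14-T8-T11-T1 has odd length 9, so it cannot be 2-colored; at least 3 frequencies are needed.
3 frequencies suffice: frequency 1 → {T9, T1, T2, T14}; frequency 2 → {T3, T11, T7, T6}; frequency 3 → {T8}. No two conflicting transmitters share a frequency.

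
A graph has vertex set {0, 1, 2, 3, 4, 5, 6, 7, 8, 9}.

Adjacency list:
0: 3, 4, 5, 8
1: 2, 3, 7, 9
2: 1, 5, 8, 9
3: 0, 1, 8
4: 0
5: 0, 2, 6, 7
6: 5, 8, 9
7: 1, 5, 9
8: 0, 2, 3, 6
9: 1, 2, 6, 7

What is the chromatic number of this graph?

3

1, 2, 9 are mutually adjacent, so at least 3 colors are needed.
A valid assignment using 3 colors: 0=b, 1=a, 2=b, 3=c, 4=a, 5=a, 6=b, 7=b, 8=a, 9=c. Every edge joins two different colors.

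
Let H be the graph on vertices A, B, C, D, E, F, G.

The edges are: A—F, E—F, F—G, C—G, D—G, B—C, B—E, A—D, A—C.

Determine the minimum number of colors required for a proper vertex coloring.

The cycle E-F-G-C-B-E has odd length 5, so it cannot be 2-colored; at least 3 colors are needed.
One proper 3-coloring: A=1, B=1, C=2, D=2, E=3, F=2, G=1. Every edge joins two different colors.

3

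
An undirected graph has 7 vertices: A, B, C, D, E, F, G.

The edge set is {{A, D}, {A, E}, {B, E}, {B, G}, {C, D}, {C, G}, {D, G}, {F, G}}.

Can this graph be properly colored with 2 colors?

C, D, G are mutually adjacent, so at least 3 colors are needed.
So 2 colors are not enough.

No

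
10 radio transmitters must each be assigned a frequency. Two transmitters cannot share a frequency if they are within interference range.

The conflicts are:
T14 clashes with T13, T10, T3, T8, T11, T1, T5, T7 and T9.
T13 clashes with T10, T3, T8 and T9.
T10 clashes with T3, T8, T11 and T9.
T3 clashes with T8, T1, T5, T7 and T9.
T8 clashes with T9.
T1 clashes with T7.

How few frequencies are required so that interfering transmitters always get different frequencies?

6

T14, T13, T10, T3, T8, T9 all conflict with each other, so at least 6 frequencies are needed.
6 frequencies suffice: frequency 1 → {T14}; frequency 2 → {T3, T11}; frequency 3 → {T10, T5, T7}; frequency 4 → {T13, T1}; frequency 5 → {T9}; frequency 6 → {T8}. Every pair that conflicts lands in different frequencies.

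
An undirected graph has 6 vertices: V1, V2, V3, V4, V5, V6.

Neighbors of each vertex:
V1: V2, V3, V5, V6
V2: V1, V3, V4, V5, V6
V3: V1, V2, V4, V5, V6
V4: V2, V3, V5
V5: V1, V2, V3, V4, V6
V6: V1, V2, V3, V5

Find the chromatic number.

V1, V2, V3, V5, V6 are pairwise adjacent (a clique of size 5), so at least 5 colors are needed.
A valid assignment using 5 colors: V1=4, V2=1, V3=2, V4=4, V5=3, V6=5. Each edge has distinct colors on its endpoints.

5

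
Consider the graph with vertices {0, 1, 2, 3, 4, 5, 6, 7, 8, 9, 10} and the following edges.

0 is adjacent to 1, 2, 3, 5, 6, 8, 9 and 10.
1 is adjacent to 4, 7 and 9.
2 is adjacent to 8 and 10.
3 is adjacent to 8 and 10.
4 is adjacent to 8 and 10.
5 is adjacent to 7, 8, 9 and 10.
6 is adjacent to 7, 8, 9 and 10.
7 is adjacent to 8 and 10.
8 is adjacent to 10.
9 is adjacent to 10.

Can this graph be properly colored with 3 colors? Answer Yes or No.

No

0, 5, 8, 10 form a clique, so at least 4 colors are needed.
So 3 colors are not enough.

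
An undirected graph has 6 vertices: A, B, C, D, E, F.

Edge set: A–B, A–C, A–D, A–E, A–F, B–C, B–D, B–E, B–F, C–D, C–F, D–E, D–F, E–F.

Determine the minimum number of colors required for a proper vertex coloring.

5

A, B, D, E, F are mutually adjacent (a clique of size 5), so at least 5 colors are needed.
5 colors suffice: color 1 → {D}; color 2 → {B}; color 3 → {A}; color 4 → {F}; color 5 → {C, E}. No two adjacent vertices share a color.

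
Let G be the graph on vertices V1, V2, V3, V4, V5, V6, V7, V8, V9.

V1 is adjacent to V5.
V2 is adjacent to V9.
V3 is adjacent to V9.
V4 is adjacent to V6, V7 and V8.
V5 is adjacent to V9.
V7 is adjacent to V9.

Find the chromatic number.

V1 and V5 are adjacent, so at least 2 colors are needed.
2 colors suffice: V1=1, V2=2, V3=2, V4=1, V5=2, V6=2, V7=2, V8=2, V9=1. Every edge joins two different colors.

2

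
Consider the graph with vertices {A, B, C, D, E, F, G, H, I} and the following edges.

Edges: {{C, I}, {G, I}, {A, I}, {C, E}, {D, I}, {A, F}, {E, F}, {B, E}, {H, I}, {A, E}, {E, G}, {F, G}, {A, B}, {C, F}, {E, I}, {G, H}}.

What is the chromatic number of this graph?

E, F, G form a triangle, so at least 3 colors are needed.
3 colors suffice: color 1 → {D, E, H}; color 2 → {B, F, I}; color 3 → {A, C, G}. Every edge joins two different colors.

3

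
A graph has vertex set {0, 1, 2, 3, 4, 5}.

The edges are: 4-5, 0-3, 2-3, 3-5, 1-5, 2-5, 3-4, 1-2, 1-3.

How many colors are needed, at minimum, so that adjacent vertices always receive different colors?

4

1, 2, 3, 5 form a clique, so at least 4 colors are needed.
4 colors suffice: color red → {3}; color blue → {0, 5}; color green → {2, 4}; color yellow → {1}. No two adjacent vertices share a color.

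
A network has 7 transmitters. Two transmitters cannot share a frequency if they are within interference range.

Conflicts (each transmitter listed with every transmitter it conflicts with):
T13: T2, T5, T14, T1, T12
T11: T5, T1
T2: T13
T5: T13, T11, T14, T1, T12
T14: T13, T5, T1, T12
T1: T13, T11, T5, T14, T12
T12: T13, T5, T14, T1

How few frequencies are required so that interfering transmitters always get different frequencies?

T13, T5, T14, T1, T12 are mutually in conflict, so at least 5 frequencies are needed.
5 frequencies suffice: frequency 1 → {T2, T1}; frequency 2 → {T5}; frequency 3 → {T13, T11}; frequency 4 → {T14}; frequency 5 → {T12}. No two conflicting transmitters share a frequency.

5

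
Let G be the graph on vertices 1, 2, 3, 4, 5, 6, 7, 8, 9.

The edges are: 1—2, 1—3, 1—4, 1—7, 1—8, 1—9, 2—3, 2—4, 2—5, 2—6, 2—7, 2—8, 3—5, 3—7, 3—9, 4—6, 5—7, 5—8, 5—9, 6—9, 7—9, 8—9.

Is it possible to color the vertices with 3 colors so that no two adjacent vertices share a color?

1, 3, 7, 9 are pairwise adjacent (a clique of size 4), so at least 4 colors are needed.
So 3 colors are not enough.

No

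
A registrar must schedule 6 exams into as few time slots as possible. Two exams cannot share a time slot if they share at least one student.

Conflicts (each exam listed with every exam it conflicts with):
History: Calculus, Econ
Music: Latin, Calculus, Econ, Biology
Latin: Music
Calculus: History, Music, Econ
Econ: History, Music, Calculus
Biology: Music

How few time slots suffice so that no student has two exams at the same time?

Music, Calculus, Econ all conflict with each other, so at least 3 time slots are needed.
3 time slots suffice: time slot 1 → {History, Music}; time slot 2 → {Latin, Calculus, Biology}; time slot 3 → {Econ}. Every pair that conflicts lands in different time slots.

3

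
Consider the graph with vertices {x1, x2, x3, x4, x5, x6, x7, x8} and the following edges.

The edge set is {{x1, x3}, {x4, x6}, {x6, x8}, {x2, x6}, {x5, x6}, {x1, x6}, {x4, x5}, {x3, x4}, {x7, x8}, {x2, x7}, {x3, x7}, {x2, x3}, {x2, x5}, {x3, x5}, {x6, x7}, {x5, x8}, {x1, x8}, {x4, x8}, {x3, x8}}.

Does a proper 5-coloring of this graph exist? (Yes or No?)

Yes

The chromatic number is 4. x4, x5, x6, x8 are pairwise adjacent (a clique of size 4), so at least 4 colors are needed.
4 colors suffice: color 1 → {x2, x8}; color 2 → {x3, x6}; color 3 → {x1, x5, x7}; color 4 → {x4}.
Since 5 ≥ 4, a proper 5-coloring certainly exists.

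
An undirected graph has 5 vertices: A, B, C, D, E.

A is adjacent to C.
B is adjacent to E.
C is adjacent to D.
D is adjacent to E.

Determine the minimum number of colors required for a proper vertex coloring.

2

D and E are adjacent, so at least 2 colors are needed.
One proper 2-coloring: A=2, B=2, C=1, D=2, E=1. Every edge joins two different colors.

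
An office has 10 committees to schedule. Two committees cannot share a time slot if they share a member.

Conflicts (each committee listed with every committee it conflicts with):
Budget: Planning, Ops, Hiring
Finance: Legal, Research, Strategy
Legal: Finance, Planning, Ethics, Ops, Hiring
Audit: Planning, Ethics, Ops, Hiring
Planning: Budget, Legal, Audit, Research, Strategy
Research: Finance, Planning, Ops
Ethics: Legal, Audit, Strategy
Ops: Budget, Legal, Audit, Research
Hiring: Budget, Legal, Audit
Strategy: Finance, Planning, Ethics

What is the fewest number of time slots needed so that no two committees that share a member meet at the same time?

Planning and Research conflict, so at least 2 time slots are needed.
2 time slots suffice: time slot 1 → {Finance, Planning, Ethics, Ops, Hiring}; time slot 2 → {Budget, Legal, Audit, Research, Strategy}. Each listed conflict is separated.

2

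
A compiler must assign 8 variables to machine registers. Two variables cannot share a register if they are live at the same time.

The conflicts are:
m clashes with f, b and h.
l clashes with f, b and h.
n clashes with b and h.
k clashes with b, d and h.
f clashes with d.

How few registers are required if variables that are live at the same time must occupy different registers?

The cycle f-m-b-k-d-f has odd length 5, so it cannot be 2-colored; at least 3 registers are needed.
3 registers suffice: m=2, l=2, n=2, k=2, f=1, b=1, d=3, h=1. Every pair that conflicts lands in different registers.

3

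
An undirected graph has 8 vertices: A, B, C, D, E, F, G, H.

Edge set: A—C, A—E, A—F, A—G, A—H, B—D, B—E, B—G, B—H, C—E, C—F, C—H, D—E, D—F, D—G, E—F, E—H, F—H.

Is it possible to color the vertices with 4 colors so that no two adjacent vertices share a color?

No

A, C, E, F, H are pairwise adjacent (a clique of size 5), so at least 5 colors are needed.
So 4 colors are not enough.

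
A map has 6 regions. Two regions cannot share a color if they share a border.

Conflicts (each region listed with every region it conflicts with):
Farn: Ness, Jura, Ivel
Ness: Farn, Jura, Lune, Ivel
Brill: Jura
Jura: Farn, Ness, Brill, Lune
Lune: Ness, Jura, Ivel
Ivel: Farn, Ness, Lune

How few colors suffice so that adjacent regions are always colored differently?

3

Ness, Jura, Lune all conflict with each other, so at least 3 colors are needed.
One proper 3-coloring: Farn=3, Ness=1, Brill=1, Jura=2, Lune=3, Ivel=2. Every pair that conflicts lands in different colors.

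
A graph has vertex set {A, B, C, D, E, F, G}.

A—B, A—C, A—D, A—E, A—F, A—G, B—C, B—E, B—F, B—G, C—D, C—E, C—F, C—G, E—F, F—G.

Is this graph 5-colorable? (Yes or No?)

Yes

The chromatic number is 5. A, B, C, F, G are mutually adjacent (a clique of size 5), so at least 5 colors are needed.
A valid assignment using 5 colors: A=1, B=4, C=2, D=3, E=5, F=3, G=5.
That is already a proper 5-coloring.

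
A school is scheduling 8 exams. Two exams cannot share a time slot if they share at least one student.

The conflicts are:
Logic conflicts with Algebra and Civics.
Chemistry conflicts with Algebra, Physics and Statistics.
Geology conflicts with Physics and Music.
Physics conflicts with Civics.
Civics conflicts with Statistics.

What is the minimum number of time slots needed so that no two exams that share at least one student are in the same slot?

The cycle Logic-Civics-Physics-Chemistry-Algebra-Logic has odd length 5, so it cannot be 2-colored; at least 3 time slots are needed.
3 time slots suffice: Logic=1, Chemistry=2, Algebra=3, Geology=2, Physics=1, Civics=2, Music=1, Statistics=1. Each listed conflict is separated.

3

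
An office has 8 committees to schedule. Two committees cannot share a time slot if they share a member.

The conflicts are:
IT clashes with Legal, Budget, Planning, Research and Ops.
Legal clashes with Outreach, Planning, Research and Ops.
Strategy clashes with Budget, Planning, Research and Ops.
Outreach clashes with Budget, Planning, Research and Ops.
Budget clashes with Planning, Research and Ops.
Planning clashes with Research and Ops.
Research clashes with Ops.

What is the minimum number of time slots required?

Legal, Outreach, Planning, Research, Ops all conflict with each other, so at least 5 time slots are needed.
5 time slots suffice: time slot 1 → {Planning}; time slot 2 → {Research}; time slot 3 → {Ops}; time slot 4 → {Legal, Budget}; time slot 5 → {IT, Strategy, Outreach}. No two conflicting committees share a time slot.

5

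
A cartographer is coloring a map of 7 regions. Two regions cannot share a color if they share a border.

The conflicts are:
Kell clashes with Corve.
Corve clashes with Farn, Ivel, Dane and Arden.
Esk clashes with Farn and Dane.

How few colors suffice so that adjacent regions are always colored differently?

Corve and Ivel conflict, so at least 2 colors are needed.
A valid assignment using 2 colors: Kell=2, Corve=1, Esk=1, Farn=2, Ivel=2, Dane=2, Arden=2. Every pair that conflicts lands in different colors.

2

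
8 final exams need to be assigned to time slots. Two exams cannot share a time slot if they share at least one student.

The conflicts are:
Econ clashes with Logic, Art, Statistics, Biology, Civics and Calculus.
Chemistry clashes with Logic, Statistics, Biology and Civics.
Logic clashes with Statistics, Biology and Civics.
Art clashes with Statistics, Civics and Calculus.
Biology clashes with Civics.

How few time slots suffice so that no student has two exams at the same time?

Chemistry, Logic, Biology, Civics are mutually in conflict, so at least 4 time slots are needed.
4 time slots suffice: time slot 1 → {Econ, Chemistry}; time slot 2 → {Logic, Art}; time slot 3 → {Statistics, Civics, Calculus}; time slot 4 → {Biology}. Each listed conflict is separated.

4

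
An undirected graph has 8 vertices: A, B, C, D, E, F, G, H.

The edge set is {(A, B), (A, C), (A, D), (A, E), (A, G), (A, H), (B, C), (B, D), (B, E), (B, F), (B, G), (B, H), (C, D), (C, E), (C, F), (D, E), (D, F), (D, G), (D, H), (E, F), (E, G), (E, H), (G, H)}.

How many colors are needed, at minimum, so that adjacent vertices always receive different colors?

6

A, B, D, E, G, H form a clique, so at least 6 colors are needed.
One proper 6-coloring: A=4, B=1, C=5, D=2, E=3, F=4, G=5, H=6. Each edge has distinct colors on its endpoints.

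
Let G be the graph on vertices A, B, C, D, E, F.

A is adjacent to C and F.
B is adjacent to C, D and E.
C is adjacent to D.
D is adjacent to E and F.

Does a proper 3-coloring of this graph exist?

Yes

The chromatic number is 3. B, C, D are pairwise adjacent, so at least 3 colors are needed.
A valid assignment using 3 colors: A=red, B=blue, C=green, D=red, E=green, F=blue.
That is already a proper 3-coloring.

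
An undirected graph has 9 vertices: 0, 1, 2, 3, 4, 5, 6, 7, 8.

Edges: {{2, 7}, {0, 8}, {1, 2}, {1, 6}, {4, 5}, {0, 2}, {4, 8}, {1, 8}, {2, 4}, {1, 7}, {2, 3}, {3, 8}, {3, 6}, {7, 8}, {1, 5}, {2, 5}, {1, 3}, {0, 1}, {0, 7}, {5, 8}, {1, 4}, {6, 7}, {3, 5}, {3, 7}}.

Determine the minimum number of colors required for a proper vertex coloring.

1, 4, 5, 8 form a clique, so at least 4 colors are needed.
4 colors suffice: color a → {1}; color b → {2, 6, 8}; color c → {5, 7}; color d → {0, 3, 4}. No two adjacent vertices share a color.

4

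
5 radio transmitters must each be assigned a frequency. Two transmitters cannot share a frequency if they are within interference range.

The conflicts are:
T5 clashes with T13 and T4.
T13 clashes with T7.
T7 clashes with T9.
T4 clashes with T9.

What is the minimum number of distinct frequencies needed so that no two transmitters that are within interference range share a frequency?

The cycle T13-T7-T9-T4-T5-T13 has odd length 5, so it cannot be 2-colored; at least 3 frequencies are needed.
3 frequencies suffice: frequency 1 → {T13, T9}; frequency 2 → {T7, T4}; frequency 3 → {T5}. Each listed conflict is separated.

3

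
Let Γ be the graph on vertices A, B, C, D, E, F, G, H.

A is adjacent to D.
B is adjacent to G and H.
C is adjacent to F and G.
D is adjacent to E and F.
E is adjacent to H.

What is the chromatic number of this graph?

3

The cycle H-E-D-F-C-G-B-H has odd length 7, so it cannot be 2-colored; at least 3 colors are needed.
3 colors suffice: color 1 → {D, G, H}; color 2 → {A, B, E, F}; color 3 → {C}. No two adjacent vertices share a color.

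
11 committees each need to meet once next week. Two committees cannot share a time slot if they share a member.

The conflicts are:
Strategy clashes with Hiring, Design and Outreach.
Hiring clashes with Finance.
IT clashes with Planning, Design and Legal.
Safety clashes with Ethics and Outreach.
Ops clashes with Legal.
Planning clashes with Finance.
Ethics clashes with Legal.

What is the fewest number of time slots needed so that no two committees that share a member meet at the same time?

The cycle Legal-IT-Design-Strategy-Outreach-Safety-Ethics-Legal has odd length 7, so it cannot be 2-colored; at least 3 time slots are needed.
3 time slots suffice: time slot 1 → {Strategy, IT, Ops, Ethics, Finance}; time slot 2 → {Hiring, Planning, Design, Outreach, Legal}; time slot 3 → {Safety}. No two conflicting committees share a time slot.

3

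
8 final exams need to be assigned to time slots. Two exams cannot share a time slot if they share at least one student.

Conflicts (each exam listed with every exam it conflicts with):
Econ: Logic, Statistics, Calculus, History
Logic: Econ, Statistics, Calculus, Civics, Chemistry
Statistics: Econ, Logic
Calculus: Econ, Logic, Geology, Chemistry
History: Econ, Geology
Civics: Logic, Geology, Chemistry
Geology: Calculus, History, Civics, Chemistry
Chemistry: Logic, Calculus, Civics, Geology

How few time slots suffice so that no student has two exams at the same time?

Econ, Logic, Statistics all conflict with each other, so at least 3 time slots are needed.
Using 3 time slots: Econ=3, Logic=1, Statistics=2, Calculus=2, History=2, Civics=2, Geology=1, Chemistry=3. Each listed conflict is separated.

3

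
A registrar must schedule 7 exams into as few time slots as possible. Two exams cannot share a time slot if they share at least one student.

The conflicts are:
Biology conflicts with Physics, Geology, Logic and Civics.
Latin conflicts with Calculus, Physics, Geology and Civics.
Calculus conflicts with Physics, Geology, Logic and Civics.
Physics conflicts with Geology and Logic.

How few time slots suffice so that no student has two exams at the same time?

Latin, Calculus, Physics, Geology pairwise conflict, so at least 4 time slots are needed.
4 time slots suffice: Biology=2, Latin=3, Calculus=2, Physics=1, Geology=4, Logic=3, Civics=1. Each listed conflict is separated.

4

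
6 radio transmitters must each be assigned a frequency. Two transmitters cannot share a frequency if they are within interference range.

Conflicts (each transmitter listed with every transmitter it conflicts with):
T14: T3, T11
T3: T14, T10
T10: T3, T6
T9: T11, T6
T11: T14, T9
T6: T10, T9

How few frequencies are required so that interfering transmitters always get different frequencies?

2

T3 and T10 conflict, so at least 2 frequencies are needed.
Using 2 frequencies: T14=1, T3=2, T10=1, T9=1, T11=2, T6=2. No two conflicting transmitters share a frequency.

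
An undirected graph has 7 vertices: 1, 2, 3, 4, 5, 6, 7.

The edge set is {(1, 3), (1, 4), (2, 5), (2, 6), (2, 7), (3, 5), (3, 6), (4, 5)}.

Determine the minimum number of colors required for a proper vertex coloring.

2

4 and 5 are adjacent, so at least 2 colors are needed.
2 colors suffice: color red → {2, 3, 4}; color blue → {1, 5, 6, 7}. No two adjacent vertices share a color.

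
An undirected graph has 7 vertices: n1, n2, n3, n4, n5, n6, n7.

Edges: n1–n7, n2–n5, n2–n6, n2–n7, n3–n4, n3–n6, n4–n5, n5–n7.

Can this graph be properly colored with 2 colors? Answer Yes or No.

n2, n5, n7 are mutually adjacent, so at least 3 colors are needed.
So 2 colors are not enough.

No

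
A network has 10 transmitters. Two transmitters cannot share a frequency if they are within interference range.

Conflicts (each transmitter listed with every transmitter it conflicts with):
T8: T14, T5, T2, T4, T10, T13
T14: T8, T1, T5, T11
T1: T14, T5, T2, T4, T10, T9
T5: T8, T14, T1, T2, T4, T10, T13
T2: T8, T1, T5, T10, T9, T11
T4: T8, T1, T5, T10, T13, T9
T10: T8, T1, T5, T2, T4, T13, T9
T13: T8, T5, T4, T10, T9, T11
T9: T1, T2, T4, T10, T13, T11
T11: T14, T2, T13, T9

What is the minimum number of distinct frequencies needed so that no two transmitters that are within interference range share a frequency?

T8, T5, T4, T10, T13 pairwise conflict, so at least 5 frequencies are needed.
Using 5 frequencies: T8=3, T14=4, T1=3, T5=1, T2=4, T4=4, T10=2, T13=5, T9=1, T11=2. Every pair that conflicts lands in different frequencies.

5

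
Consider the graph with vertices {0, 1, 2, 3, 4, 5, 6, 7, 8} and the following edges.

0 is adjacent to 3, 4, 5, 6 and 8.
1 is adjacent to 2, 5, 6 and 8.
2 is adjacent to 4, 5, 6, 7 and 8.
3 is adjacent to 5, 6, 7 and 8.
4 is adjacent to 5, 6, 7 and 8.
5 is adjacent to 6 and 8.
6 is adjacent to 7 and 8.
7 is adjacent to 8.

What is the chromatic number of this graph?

5

1, 2, 5, 6, 8 are pairwise adjacent (a clique of size 5), so at least 5 colors are needed.
A valid assignment using 5 colors: 0=d, 1=e, 2=d, 3=e, 4=e, 5=c, 6=a, 7=c, 8=b. No two adjacent vertices share a color.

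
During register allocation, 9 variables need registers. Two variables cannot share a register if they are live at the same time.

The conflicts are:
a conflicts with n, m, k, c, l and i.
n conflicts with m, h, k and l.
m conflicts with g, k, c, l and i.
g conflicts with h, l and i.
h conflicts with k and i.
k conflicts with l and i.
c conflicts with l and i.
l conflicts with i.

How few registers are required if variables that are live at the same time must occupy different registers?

a, n, m, k, l pairwise conflict, so at least 5 registers are needed.
5 registers suffice: register 1 → {n, i}; register 2 → {h, l}; register 3 → {m}; register 4 → {g, k, c}; register 5 → {a}. Every pair that conflicts lands in different registers.

5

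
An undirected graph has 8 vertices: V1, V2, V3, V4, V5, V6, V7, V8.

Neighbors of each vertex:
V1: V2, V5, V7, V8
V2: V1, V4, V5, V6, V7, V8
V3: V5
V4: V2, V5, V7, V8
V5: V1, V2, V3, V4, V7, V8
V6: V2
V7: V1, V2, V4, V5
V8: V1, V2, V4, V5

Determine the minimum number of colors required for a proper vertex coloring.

4

V2, V4, V5, V7 are mutually adjacent (a clique of size 4), so at least 4 colors are needed.
4 colors suffice: color 1 → {V5, V6}; color 2 → {V2, V3}; color 3 → {V1, V4}; color 4 → {V7, V8}. Every edge joins two different colors.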